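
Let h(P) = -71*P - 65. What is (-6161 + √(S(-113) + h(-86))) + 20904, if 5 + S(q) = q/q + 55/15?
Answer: 14743 + √54366/3 ≈ 14821.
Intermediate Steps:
h(P) = -65 - 71*P
S(q) = -⅓ (S(q) = -5 + (q/q + 55/15) = -5 + (1 + 55*(1/15)) = -5 + (1 + 11/3) = -5 + 14/3 = -⅓)
(-6161 + √(S(-113) + h(-86))) + 20904 = (-6161 + √(-⅓ + (-65 - 71*(-86)))) + 20904 = (-6161 + √(-⅓ + (-65 + 6106))) + 20904 = (-6161 + √(-⅓ + 6041)) + 20904 = (-6161 + √(18122/3)) + 20904 = (-6161 + √54366/3) + 20904 = 14743 + √54366/3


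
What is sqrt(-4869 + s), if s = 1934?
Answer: I*sqrt(2935) ≈ 54.176*I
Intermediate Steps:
sqrt(-4869 + s) = sqrt(-4869 + 1934) = sqrt(-2935) = I*sqrt(2935)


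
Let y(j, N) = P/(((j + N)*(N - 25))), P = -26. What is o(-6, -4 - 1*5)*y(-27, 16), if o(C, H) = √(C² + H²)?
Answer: -26*√13/33 ≈ -2.8407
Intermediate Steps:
y(j, N) = -26/((-25 + N)*(N + j)) (y(j, N) = -26*1/((N - 25)*(j + N)) = -26*1/((-25 + N)*(N + j)) = -26/((-25 + N)*(N + j)))
o(-6, -4 - 1*5)*y(-27, 16) = √((-6)² + (-4 - 1*5)²)*(-26/(16² - 25*16 - 25*(-27) + 16*(-27))) = √(36 + (-4 - 5)²)*(-26/(256 - 400 + 675 - 432)) = √(36 + (-9)²)*(-26/99) = √(36 + 81)*(-26*1/99) = √117*(-26/99) = (3*√13)*(-26/99) = -26*√13/33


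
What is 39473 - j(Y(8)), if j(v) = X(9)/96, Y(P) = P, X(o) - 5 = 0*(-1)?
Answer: 3789403/96 ≈ 39473.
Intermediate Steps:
X(o) = 5 (X(o) = 5 + 0*(-1) = 5 + 0 = 5)
j(v) = 5/96
39473 - j(Y(8)) = 39473 - 1*5/96 = 39473 - 5/96 = 3789403/96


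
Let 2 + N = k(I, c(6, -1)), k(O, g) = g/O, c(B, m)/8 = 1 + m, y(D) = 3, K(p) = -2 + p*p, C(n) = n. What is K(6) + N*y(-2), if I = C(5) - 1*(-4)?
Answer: 28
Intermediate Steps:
K(p) = -2 + p²
c(B, m) = 8 + 8*m (c(B, m) = 8*(1 + m) = 8 + 8*m)
I = 9 (I = 5 - 1*(-4) = 5 + 4 = 9)
N = -2 (N = -2 + (8 + 8*(-1))/9 = -2 + (8 - 8)*(⅑) = -2 + 0*(⅑) = -2 + 0 = -2)
K(6) + N*y(-2) = (-2 + 6²) - 2*3 = (-2 + 36) - 6 = 34 - 6 = 28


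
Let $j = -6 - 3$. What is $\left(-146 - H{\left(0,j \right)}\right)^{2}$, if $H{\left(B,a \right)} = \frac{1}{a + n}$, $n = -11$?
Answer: $\frac{8520561}{400} \approx 21301.0$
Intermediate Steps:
$j = -9$
$H{\left(B,a \right)} = \frac{1}{-11 + a}$ ($H{\left(B,a \right)} = \frac{1}{a - 11} = \frac{1}{-11 + a}$)
$\left(-146 - H{\left(0,j \right)}\right)^{2} = \left(-146 - \frac{1}{-11 - 9}\right)^{2} = \left(-146 - \frac{1}{-20}\right)^{2} = \left(-146 - - \frac{1}{20}\right)^{2} = \left(-146 + \frac{1}{20}\right)^{2} = \left(- \frac{2919}{20}\right)^{2} = \frac{8520561}{400}$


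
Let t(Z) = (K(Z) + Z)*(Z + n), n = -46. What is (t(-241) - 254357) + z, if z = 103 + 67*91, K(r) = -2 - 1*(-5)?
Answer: -179851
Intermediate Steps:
K(r) = 3 (K(r) = -2 + 5 = 3)
t(Z) = (-46 + Z)*(3 + Z) (t(Z) = (3 + Z)*(Z - 46) = (3 + Z)*(-46 + Z) = (-46 + Z)*(3 + Z))
z = 6200 (z = 103 + 6097 = 6200)
(t(-241) - 254357) + z = ((-138 + (-241)² - 43*(-241)) - 254357) + 6200 = ((-138 + 58081 + 10363) - 254357) + 6200 = (68306 - 254357) + 6200 = -186051 + 6200 = -179851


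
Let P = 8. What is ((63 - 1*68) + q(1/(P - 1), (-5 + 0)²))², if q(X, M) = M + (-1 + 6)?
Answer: 625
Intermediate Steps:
q(X, M) = 5 + M (q(X, M) = M + 5 = 5 + M)
((63 - 1*68) + q(1/(P - 1), (-5 + 0)²))² = ((63 - 1*68) + (5 + (-5 + 0)²))² = ((63 - 68) + (5 + (-5)²))² = (-5 + (5 + 25))² = (-5 + 30)² = 25² = 625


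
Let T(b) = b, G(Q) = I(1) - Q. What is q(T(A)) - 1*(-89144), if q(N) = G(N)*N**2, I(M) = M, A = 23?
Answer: 77506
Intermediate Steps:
G(Q) = 1 - Q
q(N) = N**2*(1 - N) (q(N) = (1 - N)*N**2 = N**2*(1 - N))
q(T(A)) - 1*(-89144) = 23**2*(1 - 1*23) - 1*(-89144) = 529*(1 - 23) + 89144 = 529*(-22) + 89144 = -11638 + 89144 = 77506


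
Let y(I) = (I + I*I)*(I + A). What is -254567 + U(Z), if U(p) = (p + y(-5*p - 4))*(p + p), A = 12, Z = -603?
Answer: -33063678686765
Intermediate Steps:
y(I) = (12 + I)*(I + I²) (y(I) = (I + I*I)*(I + 12) = (I + I²)*(12 + I) = (12 + I)*(I + I²))
U(p) = 2*p*(p + (-4 - 5*p)*(-40 + (-4 - 5*p)² - 65*p)) (U(p) = (p + (-5*p - 4)*(12 + (-5*p - 4)² + 13*(-5*p - 4)))*(p + p) = (p + (-4 - 5*p)*(12 + (-4 - 5*p)² + 13*(-4 - 5*p)))*(2*p) = (p + (-4 - 5*p)*(12 + (-4 - 5*p)² + (-52 - 65*p)))*(2*p) = (p + (-4 - 5*p)*(-40 + (-4 - 5*p)² - 65*p))*(2*p) = 2*p*(p + (-4 - 5*p)*(-40 + (-4 - 5*p)² - 65*p)))
-254567 + U(Z) = -254567 + 2*(-603)*(96 - 125*(-603)³ + 25*(-603)² + 221*(-603)) = -254567 + 2*(-603)*(96 - 125*(-219256227) + 25*363609 - 133263) = -254567 + 2*(-603)*(96 + 27407028375 + 9090225 - 133263) = -254567 + 2*(-603)*27415985433 = -254567 - 33063678432198 = -33063678686765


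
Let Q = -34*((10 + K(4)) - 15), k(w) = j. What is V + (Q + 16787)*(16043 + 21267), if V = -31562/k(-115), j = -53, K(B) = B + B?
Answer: 32993451112/53 ≈ 6.2252e+8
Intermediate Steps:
K(B) = 2*B
k(w) = -53
Q = -102 (Q = -34*((10 + 2*4) - 15) = -34*((10 + 8) - 15) = -34*(18 - 15) = -34*3 = -102)
V = 31562/53 (V = -31562/(-53) = -31562*(-1/53) = 31562/53 ≈ 595.51)
V + (Q + 16787)*(16043 + 21267) = 31562/53 + (-102 + 16787)*(16043 + 21267) = 31562/53 + 16685*37310 = 31562/53 + 622517350 = 32993451112/53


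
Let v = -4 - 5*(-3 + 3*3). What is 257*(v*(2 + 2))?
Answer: -34952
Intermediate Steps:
v = -34 (v = -4 - 5*(-3 + 9) = -4 - 5*6 = -4 - 30 = -34)
257*(v*(2 + 2)) = 257*(-34*(2 + 2)) = 257*(-34*4) = 257*(-136) = -34952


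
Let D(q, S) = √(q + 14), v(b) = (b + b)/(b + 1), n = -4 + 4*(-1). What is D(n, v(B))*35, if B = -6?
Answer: 35*√6 ≈ 85.732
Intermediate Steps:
n = -8 (n = -4 - 4 = -8)
v(b) = 2*b/(1 + b) (v(b) = (2*b)/(1 + b) = 2*b/(1 + b))
D(q, S) = √(14 + q)
D(n, v(B))*35 = √(14 - 8)*35 = √6*35 = 35*√6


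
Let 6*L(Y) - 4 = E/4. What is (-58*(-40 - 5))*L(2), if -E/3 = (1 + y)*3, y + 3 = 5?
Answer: -4785/4 ≈ -1196.3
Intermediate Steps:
y = 2 (y = -3 + 5 = 2)
E = -27 (E = -3*(1 + 2)*3 = -9*3 = -3*9 = -27)
L(Y) = -11/24 (L(Y) = 2/3 + (-27/4)/6 = 2/3 + (-27*1/4)/6 = 2/3 + (1/6)*(-27/4) = 2/3 - 9/8 = -11/24)
(-58*(-40 - 5))*L(2) = -58*(-40 - 5)*(-11/24) = -58*(-45)*(-11/24) = 2610*(-11/24) = -4785/4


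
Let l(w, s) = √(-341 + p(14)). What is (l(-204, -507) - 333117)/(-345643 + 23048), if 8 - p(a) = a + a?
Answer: 333117/322595 - 19*I/322595 ≈ 1.0326 - 5.8897e-5*I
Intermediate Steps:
p(a) = 8 - 2*a (p(a) = 8 - (a + a) = 8 - 2*a)
l(w, s) = 19*I (l(w, s) = √(-341 + (8 - 2*14)) = √(-341 + (8 - 28)) = √(-341 - 20) = √(-361) = 19*I)
(l(-204, -507) - 333117)/(-345643 + 23048) = (19*I - 333117)/(-345643 + 23048) = (-333117 + 19*I)/(-322595) = (-333117 + 19*I)*(-1/322595) = 333117/322595 - 19*I/322595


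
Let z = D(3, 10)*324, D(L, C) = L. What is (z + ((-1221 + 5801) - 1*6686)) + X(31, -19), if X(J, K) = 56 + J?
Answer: -1047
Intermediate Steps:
z = 972 (z = 3*324 = 972)
(z + ((-1221 + 5801) - 1*6686)) + X(31, -19) = (972 + ((-1221 + 5801) - 1*6686)) + (56 + 31) = (972 + (4580 - 6686)) + 87 = (972 - 2106) + 87 = -1134 + 87 = -1047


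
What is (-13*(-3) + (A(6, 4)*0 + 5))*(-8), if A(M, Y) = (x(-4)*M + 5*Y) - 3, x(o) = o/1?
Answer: -352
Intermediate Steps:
x(o) = o (x(o) = o*1 = o)
A(M, Y) = -3 - 4*M + 5*Y (A(M, Y) = (-4*M + 5*Y) - 3 = -3 - 4*M + 5*Y)
(-13*(-3) + (A(6, 4)*0 + 5))*(-8) = (-13*(-3) + ((-3 - 4*6 + 5*4)*0 + 5))*(-8) = (39 + ((-3 - 24 + 20)*0 + 5))*(-8) = (39 + (-7*0 + 5))*(-8) = (39 + (0 + 5))*(-8) = (39 + 5)*(-8) = 44*(-8) = -352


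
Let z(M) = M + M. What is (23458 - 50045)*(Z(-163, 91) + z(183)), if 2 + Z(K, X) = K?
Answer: -5343987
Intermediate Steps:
z(M) = 2*M
Z(K, X) = -2 + K
(23458 - 50045)*(Z(-163, 91) + z(183)) = (23458 - 50045)*((-2 - 163) + 2*183) = -26587*(-165 + 366) = -26587*201 = -5343987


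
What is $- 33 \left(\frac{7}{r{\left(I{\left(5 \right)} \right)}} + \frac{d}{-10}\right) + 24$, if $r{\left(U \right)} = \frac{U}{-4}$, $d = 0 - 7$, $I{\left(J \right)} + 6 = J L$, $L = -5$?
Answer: $- \frac{8961}{310} \approx -28.906$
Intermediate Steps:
$I{\left(J \right)} = -6 - 5 J$ ($I{\left(J \right)} = -6 + J \left(-5\right) = -6 - 5 J$)
$d = -7$ ($d = 0 - 7 = -7$)
$r{\left(U \right)} = - \frac{U}{4}$ ($r{\left(U \right)} = U \left(- \frac{1}{4}\right) = - \frac{U}{4}$)
$- 33 \left(\frac{7}{r{\left(I{\left(5 \right)} \right)}} + \frac{d}{-10}\right) + 24 = - 33 \left(\frac{7}{\left(- \frac{1}{4}\right) \left(-6 - 25\right)} - \frac{7}{-10}\right) + 24 = - 33 \left(\frac{7}{\left(- \frac{1}{4}\right) \left(-6 - 25\right)} - - \frac{7}{10}\right) + 24 = - 33 \left(\frac{7}{\left(- \frac{1}{4}\right) \left(-31\right)} + \frac{7}{10}\right) + 24 = - 33 \left(\frac{7}{\frac{31}{4}} + \frac{7}{10}\right) + 24 = - 33 \left(7 \cdot \frac{4}{31} + \frac{7}{10}\right) + 24 = - 33 \left(\frac{28}{31} + \frac{7}{10}\right) + 24 = \left(-33\right) \frac{497}{310} + 24 = - \frac{16401}{310} + 24 = - \frac{8961}{310}$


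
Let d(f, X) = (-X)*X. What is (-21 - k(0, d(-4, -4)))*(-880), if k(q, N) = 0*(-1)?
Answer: 18480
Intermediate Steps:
d(f, X) = -X²
k(q, N) = 0
(-21 - k(0, d(-4, -4)))*(-880) = (-21 - 1*0)*(-880) = (-21 + 0)*(-880) = -21*(-880) = 18480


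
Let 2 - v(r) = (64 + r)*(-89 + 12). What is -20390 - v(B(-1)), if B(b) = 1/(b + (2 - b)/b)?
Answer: -101203/4 ≈ -25301.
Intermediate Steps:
B(b) = 1/(b + (2 - b)/b)
v(r) = 4930 + 77*r (v(r) = 2 - (64 + r)*(-89 + 12) = 2 - (64 + r)*(-77) = 2 - (-4928 - 77*r) = 2 + (4928 + 77*r) = 4930 + 77*r)
-20390 - v(B(-1)) = -20390 - (4930 + 77*(-1/(2 + (-1)**2 - 1*(-1)))) = -20390 - (4930 + 77*(-1/(2 + 1 + 1))) = -20390 - (4930 + 77*(-1/4)) = -20390 - (4930 - 77/4) = -20390 - 1*19643/4 = -20390 - 19643/4 = -101203/4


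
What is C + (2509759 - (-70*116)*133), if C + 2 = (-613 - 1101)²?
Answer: 6527513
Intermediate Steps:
C = 2937794 (C = -2 + (-613 - 1101)² = -2 + (-1714)² = -2 + 2937796 = 2937794)
C + (2509759 - (-70*116)*133) = 2937794 + (2509759 - (-70*116)*133) = 2937794 + (2509759 - (-8120)*133) = 2937794 + (2509759 - 1*(-1079960)) = 2937794 + (2509759 + 1079960) = 2937794 + 3589719 = 6527513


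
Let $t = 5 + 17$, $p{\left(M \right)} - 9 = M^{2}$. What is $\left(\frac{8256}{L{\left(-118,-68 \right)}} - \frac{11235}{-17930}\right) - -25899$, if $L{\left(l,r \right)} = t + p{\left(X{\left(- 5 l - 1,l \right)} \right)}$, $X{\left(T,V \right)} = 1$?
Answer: $\frac{93801249}{3586} \approx 26158.0$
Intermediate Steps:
$p{\left(M \right)} = 9 + M^{2}$
$t = 22$
$L{\left(l,r \right)} = 32$ ($L{\left(l,r \right)} = 22 + \left(9 + 1^{2}\right) = 22 + \left(9 + 1\right) = 22 + 10 = 32$)
$\left(\frac{8256}{L{\left(-118,-68 \right)}} - \frac{11235}{-17930}\right) - -25899 = \left(\frac{8256}{32} - \frac{11235}{-17930}\right) - -25899 = \left(8256 \cdot \frac{1}{32} - - \frac{2247}{3586}\right) + 25899 = \left(258 + \frac{2247}{3586}\right) + 25899 = \frac{927435}{3586} + 25899 = \frac{93801249}{3586}$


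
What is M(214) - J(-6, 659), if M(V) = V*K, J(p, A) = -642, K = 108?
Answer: 23754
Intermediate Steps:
M(V) = 108*V (M(V) = V*108 = 108*V)
M(214) - J(-6, 659) = 108*214 - 1*(-642) = 23112 + 642 = 23754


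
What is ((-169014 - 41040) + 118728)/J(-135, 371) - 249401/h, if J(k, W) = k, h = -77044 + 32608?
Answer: 454647919/666540 ≈ 682.10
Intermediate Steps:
h = -44436
((-169014 - 41040) + 118728)/J(-135, 371) - 249401/h = ((-169014 - 41040) + 118728)/(-135) - 249401/(-44436) = (-210054 + 118728)*(-1/135) - 249401*(-1/44436) = -91326*(-1/135) + 249401/44436 = 30442/45 + 249401/44436 = 454647919/666540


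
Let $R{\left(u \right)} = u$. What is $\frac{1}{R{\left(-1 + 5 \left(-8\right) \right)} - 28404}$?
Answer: $- \frac{1}{28445} \approx -3.5156 \cdot 10^{-5}$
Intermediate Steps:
$\frac{1}{R{\left(-1 + 5 \left(-8\right) \right)} - 28404} = \frac{1}{\left(-1 + 5 \left(-8\right)\right) - 28404} = \frac{1}{\left(-1 - 40\right) - 28404} = \frac{1}{-41 - 28404} = \frac{1}{-28445} = - \frac{1}{28445}$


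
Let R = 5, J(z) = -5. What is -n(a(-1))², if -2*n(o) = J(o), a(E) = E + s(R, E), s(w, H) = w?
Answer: -25/4 ≈ -6.2500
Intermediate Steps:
a(E) = 5 + E (a(E) = E + 5 = 5 + E)
n(o) = 5/2 (n(o) = -½*(-5) = 5/2)
-n(a(-1))² = -(5/2)² = -1*25/4 = -25/4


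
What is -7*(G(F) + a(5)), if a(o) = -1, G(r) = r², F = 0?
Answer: 7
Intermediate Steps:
-7*(G(F) + a(5)) = -7*(0² - 1) = -7*(0 - 1) = -7*(-1) = 7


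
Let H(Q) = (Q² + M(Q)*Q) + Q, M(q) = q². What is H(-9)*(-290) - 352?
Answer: 190178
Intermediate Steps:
H(Q) = Q + Q² + Q³ (H(Q) = (Q² + Q²*Q) + Q = (Q² + Q³) + Q = Q + Q² + Q³)
H(-9)*(-290) - 352 = -9*(1 - 9 + (-9)²)*(-290) - 352 = -9*(1 - 9 + 81)*(-290) - 352 = -9*73*(-290) - 352 = -657*(-290) - 352 = 190530 - 352 = 190178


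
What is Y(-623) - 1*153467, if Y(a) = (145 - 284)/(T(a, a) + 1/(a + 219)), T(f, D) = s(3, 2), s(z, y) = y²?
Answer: -247905361/1615 ≈ -1.5350e+5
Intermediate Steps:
T(f, D) = 4 (T(f, D) = 2² = 4)
Y(a) = -139/(4 + 1/(219 + a)) (Y(a) = (145 - 284)/(4 + 1/(a + 219)) = -139/(4 + 1/(219 + a)))
Y(-623) - 1*153467 = 139*(-219 - 1*(-623))/(877 + 4*(-623)) - 1*153467 = 139*(-219 + 623)/(877 - 2492) - 153467 = 139*404/(-1615) - 153467 = 139*(-1/1615)*404 - 153467 = -56156/1615 - 153467 = -247905361/1615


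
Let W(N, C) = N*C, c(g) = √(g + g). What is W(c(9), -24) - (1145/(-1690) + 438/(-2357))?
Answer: 687797/796666 - 72*√2 ≈ -100.96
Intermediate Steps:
c(g) = √2*√g (c(g) = √(2*g) = √2*√g)
W(N, C) = C*N
W(c(9), -24) - (1145/(-1690) + 438/(-2357)) = -24*√2*√9 - (1145/(-1690) + 438/(-2357)) = -24*√2*3 - (1145*(-1/1690) + 438*(-1/2357)) = -72*√2 - (-229/338 - 438/2357) = -72*√2 - 1*(-687797/796666) = -72*√2 + 687797/796666 = 687797/796666 - 72*√2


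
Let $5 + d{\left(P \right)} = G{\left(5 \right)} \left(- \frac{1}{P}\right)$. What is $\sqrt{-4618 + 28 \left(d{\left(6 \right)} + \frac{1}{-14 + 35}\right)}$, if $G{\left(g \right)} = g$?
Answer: $2 i \sqrt{1195} \approx 69.138 i$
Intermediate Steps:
$d{\left(P \right)} = -5 - \frac{5}{P}$ ($d{\left(P \right)} = -5 + 5 \left(- \frac{1}{P}\right) = -5 - \frac{5}{P}$)
$\sqrt{-4618 + 28 \left(d{\left(6 \right)} + \frac{1}{-14 + 35}\right)} = \sqrt{-4618 + 28 \left(\left(-5 - \frac{5}{6}\right) + \frac{1}{-14 + 35}\right)} = \sqrt{-4618 + 28 \left(\left(-5 - \frac{5}{6}\right) + \frac{1}{21}\right)} = \sqrt{-4618 + 28 \left(- \frac{35}{6} + \frac{1}{21}\right)} = \sqrt{-4618 + 28 \left(- \frac{81}{14}\right)} = \sqrt{-4618 - 162} = \sqrt{-4780} = 2 i \sqrt{1195}$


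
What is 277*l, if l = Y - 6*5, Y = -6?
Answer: -9972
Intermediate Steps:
l = -36 (l = -6 - 6*5 = -6 - 30 = -36)
277*l = 277*(-36) = -9972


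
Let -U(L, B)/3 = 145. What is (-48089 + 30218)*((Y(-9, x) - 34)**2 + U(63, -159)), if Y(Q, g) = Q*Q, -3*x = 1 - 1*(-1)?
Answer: -31703154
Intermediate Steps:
x = -2/3 (x = -(1 - 1*(-1))/3 = -(1 + 1)/3 = -1/3*2 = -2/3 ≈ -0.66667)
U(L, B) = -435 (U(L, B) = -3*145 = -435)
Y(Q, g) = Q**2
(-48089 + 30218)*((Y(-9, x) - 34)**2 + U(63, -159)) = (-48089 + 30218)*(((-9)**2 - 34)**2 - 435) = -17871*((81 - 34)**2 - 435) = -17871*(47**2 - 435) = -17871*(2209 - 435) = -17871*1774 = -31703154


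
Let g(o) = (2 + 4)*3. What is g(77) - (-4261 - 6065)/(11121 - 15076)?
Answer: 60864/3955 ≈ 15.389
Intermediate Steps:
g(o) = 18 (g(o) = 6*3 = 18)
g(77) - (-4261 - 6065)/(11121 - 15076) = 18 - (-4261 - 6065)/(11121 - 15076) = 18 - (-10326)/(-3955) = 18 - (-10326)*(-1)/3955 = 18 - 1*10326/3955 = 18 - 10326/3955 = 60864/3955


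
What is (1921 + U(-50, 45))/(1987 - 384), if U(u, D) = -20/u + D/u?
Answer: 3841/3206 ≈ 1.1981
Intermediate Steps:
(1921 + U(-50, 45))/(1987 - 384) = (1921 + (-20 + 45)/(-50))/(1987 - 384) = (1921 - 1/50*25)/1603 = (1921 - ½)*(1/1603) = (3841/2)*(1/1603) = 3841/3206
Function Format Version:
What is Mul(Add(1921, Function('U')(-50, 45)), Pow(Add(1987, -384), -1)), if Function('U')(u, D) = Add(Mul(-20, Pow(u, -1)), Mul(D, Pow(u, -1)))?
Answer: Rational(3841, 3206) ≈ 1.1981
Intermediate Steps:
Mul(Add(1921, Function('U')(-50, 45)), Pow(Add(1987, -384), -1)) = Mul(Add(1921, Mul(Pow(-50, -1), Add(-20, 45))), Pow(Add(1987, -384), -1)) = Mul(Add(1921, Mul(Rational(-1, 50), 25)), Pow(1603, -1)) = Mul(Add(1921, Rational(-1, 2)), Rational(1, 1603)) = Mul(Rational(3841, 2), Rational(1, 1603)) = Rational(3841, 3206)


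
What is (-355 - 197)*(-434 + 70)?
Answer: 200928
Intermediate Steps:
(-355 - 197)*(-434 + 70) = -552*(-364) = 200928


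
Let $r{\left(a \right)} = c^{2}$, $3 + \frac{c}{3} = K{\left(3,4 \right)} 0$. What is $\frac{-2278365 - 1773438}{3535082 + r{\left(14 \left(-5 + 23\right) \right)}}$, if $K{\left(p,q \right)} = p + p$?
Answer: $- \frac{4051803}{3535163} \approx -1.1461$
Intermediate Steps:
$K{\left(p,q \right)} = 2 p$
$c = -9$ ($c = -9 + 3 \cdot 2 \cdot 3 \cdot 0 = -9 + 3 \cdot 6 \cdot 0 = -9 + 3 \cdot 0 = -9 + 0 = -9$)
$r{\left(a \right)} = 81$ ($r{\left(a \right)} = \left(-9\right)^{2} = 81$)
$\frac{-2278365 - 1773438}{3535082 + r{\left(14 \left(-5 + 23\right) \right)}} = \frac{-2278365 - 1773438}{3535082 + 81} = - \frac{4051803}{3535163}$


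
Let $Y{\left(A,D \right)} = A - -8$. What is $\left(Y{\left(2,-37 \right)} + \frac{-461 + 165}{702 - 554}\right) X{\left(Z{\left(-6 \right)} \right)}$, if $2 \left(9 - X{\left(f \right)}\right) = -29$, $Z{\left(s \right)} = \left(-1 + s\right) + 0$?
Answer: $188$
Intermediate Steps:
$Z{\left(s \right)} = -1 + s$
$X{\left(f \right)} = \frac{47}{2}$ ($X{\left(f \right)} = 9 - - \frac{29}{2} = 9 + \frac{29}{2} = \frac{47}{2}$)
$Y{\left(A,D \right)} = 8 + A$ ($Y{\left(A,D \right)} = A + 8 = 8 + A$)
$\left(Y{\left(2,-37 \right)} + \frac{-461 + 165}{702 - 554}\right) X{\left(Z{\left(-6 \right)} \right)} = \left(\left(8 + 2\right) + \frac{-461 + 165}{702 - 554}\right) \frac{47}{2} = \left(10 - \frac{296}{148}\right) \frac{47}{2} = \left(10 - 2\right) \frac{47}{2} = 8 \cdot \frac{47}{2} = 188$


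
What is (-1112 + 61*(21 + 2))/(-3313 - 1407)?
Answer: -291/4720 ≈ -0.061653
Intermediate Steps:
(-1112 + 61*(21 + 2))/(-3313 - 1407) = (-1112 + 61*23)/(-4720) = (-1112 + 1403)*(-1/4720) = 291*(-1/4720) = -291/4720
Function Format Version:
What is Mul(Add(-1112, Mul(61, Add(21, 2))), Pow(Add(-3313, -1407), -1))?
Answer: Rational(-291, 4720) ≈ -0.061653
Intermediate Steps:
Mul(Add(-1112, Mul(61, Add(21, 2))), Pow(Add(-3313, -1407), -1)) = Mul(Add(-1112, Mul(61, 23)), Pow(-4720, -1)) = Mul(Add(-1112, 1403), Rational(-1, 4720)) = Mul(291, Rational(-1, 4720)) = Rational(-291, 4720)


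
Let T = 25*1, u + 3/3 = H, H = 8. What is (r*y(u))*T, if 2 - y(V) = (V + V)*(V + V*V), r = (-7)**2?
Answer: -957950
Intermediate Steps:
u = 7 (u = -1 + 8 = 7)
r = 49
y(V) = 2 - 2*V*(V + V**2) (y(V) = 2 - (V + V)*(V + V*V) = 2 - 2*V*(V + V**2))
T = 25
(r*y(u))*T = (49*(2 - 2*7**2 - 2*7**3))*25 = (49*(2 - 2*49 - 2*343))*25 = (49*(2 - 98 - 686))*25 = (49*(-782))*25 = -38318*25 = -957950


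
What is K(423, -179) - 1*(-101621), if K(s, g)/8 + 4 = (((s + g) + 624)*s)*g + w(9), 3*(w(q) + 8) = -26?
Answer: -1577032177/3 ≈ -5.2568e+8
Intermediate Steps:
w(q) = -50/3 (w(q) = -8 + (⅓)*(-26) = -8 - 26/3 = -50/3)
K(s, g) = -496/3 + 8*g*s*(624 + g + s) (K(s, g) = -32 + 8*((((s + g) + 624)*s)*g - 50/3) = -32 + 8*((((g + s) + 624)*s)*g - 50/3) = -32 + 8*(((624 + g + s)*s)*g - 50/3) = -32 + 8*((s*(624 + g + s))*g - 50/3) = -32 + 8*(g*s*(624 + g + s) - 50/3) = -32 + 8*(-50/3 + g*s*(624 + g + s)) = -32 + (-400/3 + 8*g*s*(624 + g + s)) = -496/3 + 8*g*s*(624 + g + s))
K(423, -179) - 1*(-101621) = (-496/3 + 8*(-179)*423² + 8*423*(-179)² + 4992*(-179)*423) - 1*(-101621) = (-496/3 + 8*(-179)*178929 + 8*423*32041 - 377979264) + 101621 = (-496/3 - 256226328 + 108426744 - 377979264) + 101621 = -1577337040/3 + 101621 = -1577032177/3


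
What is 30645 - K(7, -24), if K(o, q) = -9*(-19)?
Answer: 30474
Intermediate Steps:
K(o, q) = 171
30645 - K(7, -24) = 30645 - 1*171 = 30645 - 171 = 30474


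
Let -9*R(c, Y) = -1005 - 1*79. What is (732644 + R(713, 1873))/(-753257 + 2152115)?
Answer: 3297440/6294861 ≈ 0.52383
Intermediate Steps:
R(c, Y) = 1084/9 (R(c, Y) = -(-1005 - 1*79)/9 = -(-1005 - 79)/9 = -⅑*(-1084) = 1084/9)
(732644 + R(713, 1873))/(-753257 + 2152115) = (732644 + 1084/9)/(-753257 + 2152115) = (6594880/9)/1398858 = (6594880/9)*(1/1398858) = 3297440/6294861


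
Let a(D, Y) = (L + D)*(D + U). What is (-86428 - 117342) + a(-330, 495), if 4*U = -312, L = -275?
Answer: 43070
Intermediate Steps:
U = -78 (U = (1/4)*(-312) = -78)
a(D, Y) = (-275 + D)*(-78 + D) (a(D, Y) = (-275 + D)*(D - 78) = (-275 + D)*(-78 + D))
(-86428 - 117342) + a(-330, 495) = (-86428 - 117342) + (21450 + (-330)**2 - 353*(-330)) = -203770 + (21450 + 108900 + 116490) = -203770 + 246840 = 43070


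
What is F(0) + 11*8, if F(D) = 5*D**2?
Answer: 88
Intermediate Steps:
F(0) + 11*8 = 5*0**2 + 11*8 = 5*0 + 88 = 0 + 88 = 88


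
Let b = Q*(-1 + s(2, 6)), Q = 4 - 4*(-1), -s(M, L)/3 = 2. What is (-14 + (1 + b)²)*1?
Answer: 3011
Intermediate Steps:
s(M, L) = -6 (s(M, L) = -3*2 = -6)
Q = 8 (Q = 4 + 4 = 8)
b = -56 (b = 8*(-1 - 6) = 8*(-7) = -56)
(-14 + (1 + b)²)*1 = (-14 + (1 - 56)²)*1 = (-14 + (-55)²)*1 = (-14 + 3025)*1 = 3011*1 = 3011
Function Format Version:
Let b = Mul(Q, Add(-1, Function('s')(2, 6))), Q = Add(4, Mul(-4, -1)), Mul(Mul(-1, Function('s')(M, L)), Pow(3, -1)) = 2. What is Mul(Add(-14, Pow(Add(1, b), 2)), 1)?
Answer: 3011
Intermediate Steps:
Function('s')(M, L) = -6 (Function('s')(M, L) = Mul(-3, 2) = -6)
Q = 8 (Q = Add(4, 4) = 8)
b = -56 (b = Mul(8, Add(-1, -6)) = Mul(8, -7) = -56)
Mul(Add(-14, Pow(Add(1, b), 2)), 1) = Mul(Add(-14, Pow(Add(1, -56), 2)), 1) = Mul(Add(-14, Pow(-55, 2)), 1) = Mul(Add(-14, 3025), 1) = Mul(3011, 1) = 3011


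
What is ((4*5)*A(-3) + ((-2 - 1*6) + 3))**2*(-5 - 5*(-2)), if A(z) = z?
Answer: 21125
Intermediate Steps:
((4*5)*A(-3) + ((-2 - 1*6) + 3))**2*(-5 - 5*(-2)) = ((4*5)*(-3) + ((-2 - 1*6) + 3))**2*(-5 - 5*(-2)) = (20*(-3) + ((-2 - 6) + 3))**2*(-5 + 10) = (-60 + (-8 + 3))**2*5 = (-60 - 5)**2*5 = (-65)**2*5 = 4225*5 = 21125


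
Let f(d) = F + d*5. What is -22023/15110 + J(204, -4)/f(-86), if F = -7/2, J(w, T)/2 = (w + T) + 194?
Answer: -42907301/13100370 ≈ -3.2753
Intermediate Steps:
J(w, T) = 388 + 2*T + 2*w (J(w, T) = 2*((w + T) + 194) = 2*((T + w) + 194) = 2*(194 + T + w) = 388 + 2*T + 2*w)
F = -7/2 (F = -7*½ = -7/2 ≈ -3.5000)
f(d) = -7/2 + 5*d (f(d) = -7/2 + d*5 = -7/2 + 5*d)
-22023/15110 + J(204, -4)/f(-86) = -22023/15110 + (388 + 2*(-4) + 2*204)/(-7/2 + 5*(-86)) = -22023*1/15110 + (388 - 8 + 408)/(-7/2 - 430) = -22023/15110 + 788/(-867/2) = -22023/15110 + 788*(-2/867) = -22023/15110 - 1576/867 = -42907301/13100370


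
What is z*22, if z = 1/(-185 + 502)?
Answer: 22/317 ≈ 0.069401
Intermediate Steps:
z = 1/317 ≈ 0.0031546
z*22 = (1/317)*22 = 22/317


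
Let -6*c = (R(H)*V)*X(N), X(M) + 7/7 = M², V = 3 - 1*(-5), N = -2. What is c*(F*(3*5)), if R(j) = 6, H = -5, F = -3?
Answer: 1080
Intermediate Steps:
V = 8 (V = 3 + 5 = 8)
X(M) = -1 + M²
c = -24 (c = -6*8*(-1 + (-2)²)/6 = -8*(-1 + 4) = -8*3 = -⅙*144 = -24)
c*(F*(3*5)) = -(-72)*3*5 = -(-72)*15 = -24*(-45) = 1080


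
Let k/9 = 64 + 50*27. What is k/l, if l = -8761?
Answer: -12726/8761 ≈ -1.4526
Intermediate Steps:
k = 12726 (k = 9*(64 + 50*27) = 9*(64 + 1350) = 9*1414 = 12726)
k/l = 12726/(-8761) = 12726*(-1/8761) = -12726/8761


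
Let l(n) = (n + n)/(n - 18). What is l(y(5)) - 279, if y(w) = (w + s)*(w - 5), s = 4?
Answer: -279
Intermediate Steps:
y(w) = (-5 + w)*(4 + w) (y(w) = (w + 4)*(w - 5) = (4 + w)*(-5 + w) = (-5 + w)*(4 + w))
l(n) = 2*n/(-18 + n) (l(n) = (2*n)/(-18 + n) = 2*n/(-18 + n))
l(y(5)) - 279 = 2*(-20 + 5**2 - 1*5)/(-18 + (-20 + 5**2 - 1*5)) - 279 = 2*(-20 + 25 - 5)/(-18 + (-20 + 25 - 5)) - 279 = 2*0/(-18 + 0) - 279 = 2*0/(-18) - 279 = 2*0*(-1/18) - 279 = 0 - 279 = -279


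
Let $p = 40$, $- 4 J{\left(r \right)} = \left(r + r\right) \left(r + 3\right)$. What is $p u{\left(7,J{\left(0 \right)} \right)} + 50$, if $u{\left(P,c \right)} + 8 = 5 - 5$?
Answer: $-270$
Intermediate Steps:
$J{\left(r \right)} = - \frac{r \left(3 + r\right)}{2}$ ($J{\left(r \right)} = - \frac{\left(r + r\right) \left(r + 3\right)}{4} = - \frac{2 r \left(3 + r\right)}{4} = - \frac{r \left(3 + r\right)}{2}$)
$u{\left(P,c \right)} = -8$ ($u{\left(P,c \right)} = -8 + \left(5 - 5\right) = -8 + 0 = -8$)
$p u{\left(7,J{\left(0 \right)} \right)} + 50 = 40 \left(-8\right) + 50 = -320 + 50 = -270$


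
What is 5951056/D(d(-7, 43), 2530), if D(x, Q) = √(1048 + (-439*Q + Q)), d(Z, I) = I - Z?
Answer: -2975528*I*√276773/276773 ≈ -5655.9*I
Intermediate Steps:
D(x, Q) = √(1048 - 438*Q)
5951056/D(d(-7, 43), 2530) = 5951056/(√(1048 - 438*2530)) = 5951056/(√(1048 - 1108140)) = 5951056/(√(-1107092)) = 5951056/((2*I*√276773)) = 5951056*(-I*√276773/553546) = -2975528*I*√276773/276773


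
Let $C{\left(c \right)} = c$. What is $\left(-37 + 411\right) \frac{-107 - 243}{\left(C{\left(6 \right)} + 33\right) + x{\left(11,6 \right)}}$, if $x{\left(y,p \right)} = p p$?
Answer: $- \frac{5236}{3} \approx -1745.3$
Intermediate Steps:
$x{\left(y,p \right)} = p^{2}$
$\left(-37 + 411\right) \frac{-107 - 243}{\left(C{\left(6 \right)} + 33\right) + x{\left(11,6 \right)}} = \left(-37 + 411\right) \frac{-107 - 243}{\left(6 + 33\right) + 6^{2}} = 374 \left(- \frac{350}{39 + 36}\right) = 374 \left(- \frac{350}{75}\right) = 374 \left(\left(-350\right) \frac{1}{75}\right) = 374 \left(- \frac{14}{3}\right) = - \frac{5236}{3}$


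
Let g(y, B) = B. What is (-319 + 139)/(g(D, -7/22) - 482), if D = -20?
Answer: 440/1179 ≈ 0.37320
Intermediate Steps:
(-319 + 139)/(g(D, -7/22) - 482) = (-319 + 139)/(-7/22 - 482) = -180/(-7*1/22 - 482) = -180/(-7/22 - 482) = -180/(-10611/22) = -180*(-22/10611) = 440/1179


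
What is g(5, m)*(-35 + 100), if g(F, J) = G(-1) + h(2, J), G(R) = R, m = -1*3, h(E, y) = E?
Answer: 65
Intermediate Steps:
m = -3
g(F, J) = 1 (g(F, J) = -1 + 2 = 1)
g(5, m)*(-35 + 100) = 1*(-35 + 100) = 1*65 = 65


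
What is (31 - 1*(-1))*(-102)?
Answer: -3264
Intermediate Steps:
(31 - 1*(-1))*(-102) = (31 + 1)*(-102) = 32*(-102) = -3264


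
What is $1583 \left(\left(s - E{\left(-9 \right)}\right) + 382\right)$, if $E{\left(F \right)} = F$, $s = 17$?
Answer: $645864$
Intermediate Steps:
$1583 \left(\left(s - E{\left(-9 \right)}\right) + 382\right) = 1583 \left(\left(17 - -9\right) + 382\right) = 1583 \left(\left(17 + 9\right) + 382\right) = 1583 \left(26 + 382\right) = 1583 \cdot 408 = 645864$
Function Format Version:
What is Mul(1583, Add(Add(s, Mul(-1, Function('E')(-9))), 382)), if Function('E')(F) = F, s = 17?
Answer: 645864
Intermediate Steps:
Mul(1583, Add(Add(s, Mul(-1, Function('E')(-9))), 382)) = Mul(1583, Add(Add(17, Mul(-1, -9)), 382)) = Mul(1583, Add(Add(17, 9), 382)) = Mul(1583, Add(26, 382)) = Mul(1583, 408) = 645864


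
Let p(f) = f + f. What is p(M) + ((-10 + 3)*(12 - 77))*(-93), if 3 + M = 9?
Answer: -42303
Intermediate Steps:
M = 6 (M = -3 + 9 = 6)
p(f) = 2*f
p(M) + ((-10 + 3)*(12 - 77))*(-93) = 2*6 + ((-10 + 3)*(12 - 77))*(-93) = 12 - 7*(-65)*(-93) = 12 + 455*(-93) = 12 - 42315 = -42303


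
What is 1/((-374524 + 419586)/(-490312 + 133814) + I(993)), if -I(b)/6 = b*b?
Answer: -178249/1054573511737 ≈ -1.6902e-7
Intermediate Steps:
I(b) = -6*b² (I(b) = -6*b*b = -6*b²)
1/((-374524 + 419586)/(-490312 + 133814) + I(993)) = 1/((-374524 + 419586)/(-490312 + 133814) - 6*993²) = 1/(45062/(-356498) - 6*986049) = 1/(45062*(-1/356498) - 5916294) = 1/(-22531/178249 - 5916294) = 1/(-1054573511737/178249) = -178249/1054573511737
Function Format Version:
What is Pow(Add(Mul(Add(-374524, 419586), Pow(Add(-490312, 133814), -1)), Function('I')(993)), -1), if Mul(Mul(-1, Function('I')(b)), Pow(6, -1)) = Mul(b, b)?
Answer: Rational(-178249, 1054573511737) ≈ -1.6902e-7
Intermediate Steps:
Function('I')(b) = Mul(-6, Pow(b, 2)) (Function('I')(b) = Mul(-6, Mul(b, b)) = Mul(-6, Pow(b, 2)))
Pow(Add(Mul(Add(-374524, 419586), Pow(Add(-490312, 133814), -1)), Function('I')(993)), -1) = Pow(Add(Mul(Add(-374524, 419586), Pow(Add(-490312, 133814), -1)), Mul(-6, Pow(993, 2))), -1) = Pow(Add(Mul(45062, Pow(-356498, -1)), Mul(-6, 986049)), -1) = Pow(Add(Mul(45062, Rational(-1, 356498)), -5916294), -1) = Pow(Add(Rational(-22531, 178249), -5916294), -1) = Pow(Rational(-1054573511737, 178249), -1) = Rational(-178249, 1054573511737)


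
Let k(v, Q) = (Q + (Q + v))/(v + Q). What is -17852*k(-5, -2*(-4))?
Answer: -196372/3 ≈ -65457.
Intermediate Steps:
k(v, Q) = (v + 2*Q)/(Q + v)
-17852*k(-5, -2*(-4)) = -17852*(-5 + 2*(-2*(-4)))/(-2*(-4) - 5) = -17852*(-5 + 2*8)/(8 - 5) = -17852*(-5 + 16)/3 = -17852*11/3 = -196372/3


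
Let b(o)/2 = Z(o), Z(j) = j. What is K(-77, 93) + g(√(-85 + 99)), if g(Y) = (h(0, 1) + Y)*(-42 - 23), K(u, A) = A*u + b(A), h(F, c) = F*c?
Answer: -6975 - 65*√14 ≈ -7218.2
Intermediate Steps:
b(o) = 2*o
K(u, A) = 2*A + A*u (K(u, A) = A*u + 2*A = 2*A + A*u)
g(Y) = -65*Y (g(Y) = (0*1 + Y)*(-42 - 23) = (0 + Y)*(-65) = Y*(-65) = -65*Y)
K(-77, 93) + g(√(-85 + 99)) = 93*(2 - 77) - 65*√(-85 + 99) = 93*(-75) - 65*√14 = -6975 - 65*√14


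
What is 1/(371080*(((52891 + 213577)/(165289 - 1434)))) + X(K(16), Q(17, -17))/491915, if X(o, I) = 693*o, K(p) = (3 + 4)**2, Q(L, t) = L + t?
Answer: 671556173407681/9728204055223520 ≈ 0.069032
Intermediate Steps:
K(p) = 49 (K(p) = 7**2 = 49)
1/(371080*(((52891 + 213577)/(165289 - 1434)))) + X(K(16), Q(17, -17))/491915 = 1/(371080*(((52891 + 213577)/(165289 - 1434)))) + (693*49)/491915 = 1/(371080*((266468/163855))) + 33957*(1/491915) = 1/(371080*((266468*(1/163855)))) + 33957/491915 = 1/(371080*(266468/163855)) + 33957/491915 = (1/371080)*(163855/266468) + 33957/491915 = 32771/19776189088 + 33957/491915 = 671556173407681/9728204055223520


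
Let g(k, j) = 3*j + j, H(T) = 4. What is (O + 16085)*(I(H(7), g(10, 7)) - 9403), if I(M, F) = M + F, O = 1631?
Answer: -166016636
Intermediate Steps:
g(k, j) = 4*j
I(M, F) = F + M
(O + 16085)*(I(H(7), g(10, 7)) - 9403) = (1631 + 16085)*((4*7 + 4) - 9403) = 17716*((28 + 4) - 9403) = 17716*(32 - 9403) = 17716*(-9371) = -166016636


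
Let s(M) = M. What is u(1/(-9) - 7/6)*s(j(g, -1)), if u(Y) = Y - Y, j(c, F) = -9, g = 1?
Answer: 0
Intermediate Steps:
u(Y) = 0
u(1/(-9) - 7/6)*s(j(g, -1)) = 0*(-9) = 0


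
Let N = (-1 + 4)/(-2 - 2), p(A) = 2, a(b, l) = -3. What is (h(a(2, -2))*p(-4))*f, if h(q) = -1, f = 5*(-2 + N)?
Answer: 55/2 ≈ 27.500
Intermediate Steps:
N = -¾ (N = 3/(-4) = 3*(-¼) = -¾ ≈ -0.75000)
f = -55/4 (f = 5*(-2 - ¾) = 5*(-11/4) = -55/4 ≈ -13.750)
(h(a(2, -2))*p(-4))*f = -1*2*(-55/4) = -2*(-55/4) = 55/2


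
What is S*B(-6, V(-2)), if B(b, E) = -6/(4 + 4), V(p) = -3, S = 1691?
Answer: -5073/4 ≈ -1268.3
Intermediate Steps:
B(b, E) = -¾ (B(b, E) = -6/8 = -6*⅛ = -¾)
S*B(-6, V(-2)) = 1691*(-¾) = -5073/4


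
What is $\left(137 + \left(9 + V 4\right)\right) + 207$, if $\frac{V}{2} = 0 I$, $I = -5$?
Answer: $353$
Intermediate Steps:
$V = 0$ ($V = 2 \cdot 0 \left(-5\right) = 2 \cdot 0 = 0$)
$\left(137 + \left(9 + V 4\right)\right) + 207 = \left(137 + \left(9 + 0 \cdot 4\right)\right) + 207 = \left(137 + \left(9 + 0\right)\right) + 207 = \left(137 + 9\right) + 207 = 146 + 207 = 353$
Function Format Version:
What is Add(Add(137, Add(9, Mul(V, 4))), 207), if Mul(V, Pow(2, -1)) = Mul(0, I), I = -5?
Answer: 353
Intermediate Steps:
V = 0 (V = Mul(2, Mul(0, -5)) = Mul(2, 0) = 0)
Add(Add(137, Add(9, Mul(V, 4))), 207) = Add(Add(137, Add(9, Mul(0, 4))), 207) = Add(Add(137, Add(9, 0)), 207) = Add(Add(137, 9), 207) = Add(146, 207) = 353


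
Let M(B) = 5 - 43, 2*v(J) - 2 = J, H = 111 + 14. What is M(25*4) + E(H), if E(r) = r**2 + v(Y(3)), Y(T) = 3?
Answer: 31179/2 ≈ 15590.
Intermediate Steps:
H = 125
v(J) = 1 + J/2
M(B) = -38
E(r) = 5/2 + r**2 (E(r) = r**2 + (1 + (1/2)*3) = r**2 + (1 + 3/2) = r**2 + 5/2 = 5/2 + r**2)
M(25*4) + E(H) = -38 + (5/2 + 125**2) = -38 + (5/2 + 15625) = -38 + 31255/2 = 31179/2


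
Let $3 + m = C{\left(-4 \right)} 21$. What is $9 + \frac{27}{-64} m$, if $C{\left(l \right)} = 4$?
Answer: $- \frac{1611}{64} \approx -25.172$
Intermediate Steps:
$m = 81$ ($m = -3 + 4 \cdot 21 = -3 + 84 = 81$)
$9 + \frac{27}{-64} m = 9 + \frac{27}{-64} \cdot 81 = 9 + 27 \left(- \frac{1}{64}\right) 81 = 9 - \frac{2187}{64} = - \frac{1611}{64}$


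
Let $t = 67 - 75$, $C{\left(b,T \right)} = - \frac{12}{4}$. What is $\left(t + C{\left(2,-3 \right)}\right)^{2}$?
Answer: $121$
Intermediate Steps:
$C{\left(b,T \right)} = -3$ ($C{\left(b,T \right)} = \left(-12\right) \frac{1}{4} = -3$)
$t = -8$ ($t = 67 - 75 = -8$)
$\left(t + C{\left(2,-3 \right)}\right)^{2} = \left(-8 - 3\right)^{2} = \left(-11\right)^{2} = 121$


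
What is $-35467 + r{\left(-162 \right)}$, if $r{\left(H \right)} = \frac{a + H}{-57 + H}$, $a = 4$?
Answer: $- \frac{7767115}{219} \approx -35466.0$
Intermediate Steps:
$r{\left(H \right)} = \frac{4 + H}{-57 + H}$
$-35467 + r{\left(-162 \right)} = -35467 + \frac{4 - 162}{-57 - 162} = -35467 + \frac{1}{-219} \left(-158\right) = -35467 - - \frac{158}{219} = -35467 + \frac{158}{219} = - \frac{7767115}{219}$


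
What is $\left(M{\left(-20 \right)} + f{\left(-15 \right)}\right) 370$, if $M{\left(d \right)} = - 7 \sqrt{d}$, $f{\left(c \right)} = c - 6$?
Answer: $-7770 - 5180 i \sqrt{5} \approx -7770.0 - 11583.0 i$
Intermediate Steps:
$f{\left(c \right)} = -6 + c$ ($f{\left(c \right)} = c - 6 = -6 + c$)
$\left(M{\left(-20 \right)} + f{\left(-15 \right)}\right) 370 = \left(- 7 \sqrt{-20} - 21\right) 370 = \left(- 7 \cdot 2 i \sqrt{5} - 21\right) 370 = \left(- 14 i \sqrt{5} - 21\right) 370 = \left(-21 - 14 i \sqrt{5}\right) 370 = -7770 - 5180 i \sqrt{5}$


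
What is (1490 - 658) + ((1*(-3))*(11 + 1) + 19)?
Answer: 815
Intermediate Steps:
(1490 - 658) + ((1*(-3))*(11 + 1) + 19) = 832 + (-3*12 + 19) = 832 + (-36 + 19) = 832 - 17 = 815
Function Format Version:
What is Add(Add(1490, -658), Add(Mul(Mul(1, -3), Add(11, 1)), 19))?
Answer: 815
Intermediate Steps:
Add(Add(1490, -658), Add(Mul(Mul(1, -3), Add(11, 1)), 19)) = Add(832, Add(Mul(-3, 12), 19)) = Add(832, Add(-36, 19)) = Add(832, -17) = 815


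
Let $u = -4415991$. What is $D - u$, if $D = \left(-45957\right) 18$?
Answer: $3588765$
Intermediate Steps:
$D = -827226$
$D - u = -827226 - -4415991 = -827226 + 4415991 = 3588765$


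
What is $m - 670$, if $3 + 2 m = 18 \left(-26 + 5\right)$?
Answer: $- \frac{1721}{2} \approx -860.5$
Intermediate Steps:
$m = - \frac{381}{2}$ ($m = - \frac{3}{2} + \frac{18 \left(-26 + 5\right)}{2} = - \frac{3}{2} + \frac{18 \left(-21\right)}{2} = - \frac{3}{2} + \frac{1}{2} \left(-378\right) = - \frac{3}{2} - 189 = - \frac{381}{2} \approx -190.5$)
$m - 670 = - \frac{381}{2} - 670 = - \frac{1721}{2}$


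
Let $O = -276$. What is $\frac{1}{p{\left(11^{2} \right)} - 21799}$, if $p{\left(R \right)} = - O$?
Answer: $- \frac{1}{21523} \approx -4.6462 \cdot 10^{-5}$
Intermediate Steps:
$p{\left(R \right)} = 276$ ($p{\left(R \right)} = \left(-1\right) \left(-276\right) = 276$)
$\frac{1}{p{\left(11^{2} \right)} - 21799} = \frac{1}{276 - 21799} = \frac{1}{-21523} = - \frac{1}{21523}$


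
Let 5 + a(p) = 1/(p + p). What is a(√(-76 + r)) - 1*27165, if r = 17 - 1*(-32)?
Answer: -27170 - I*√3/18 ≈ -27170.0 - 0.096225*I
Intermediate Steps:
r = 49 (r = 17 + 32 = 49)
a(p) = -5 + 1/(2*p) (a(p) = -5 + 1/(p + p) = -5 + 1/(2*p))
a(√(-76 + r)) - 1*27165 = (-5 + 1/(2*(√(-76 + 49)))) - 1*27165 = (-5 + 1/(2*(√(-27)))) - 27165 = (-5 + 1/(2*((3*I*√3)))) - 27165 = (-5 + (-I*√3/9)/2) - 27165 = (-5 - I*√3/18) - 27165 = -27170 - I*√3/18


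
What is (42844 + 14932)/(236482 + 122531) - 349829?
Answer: -125593101001/359013 ≈ -3.4983e+5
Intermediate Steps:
(42844 + 14932)/(236482 + 122531) - 349829 = 57776/359013 - 349829 = -125593101001/359013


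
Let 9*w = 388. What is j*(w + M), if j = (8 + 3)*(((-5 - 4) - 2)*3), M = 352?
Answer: -430276/3 ≈ -1.4343e+5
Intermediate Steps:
w = 388/9 (w = (⅑)*388 = 388/9 ≈ 43.111)
j = -363 (j = 11*((-9 - 2)*3) = 11*(-11*3) = 11*(-33) = -363)
j*(w + M) = -363*(388/9 + 352) = -363*3556/9 = -430276/3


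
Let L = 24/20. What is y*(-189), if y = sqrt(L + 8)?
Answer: -189*sqrt(230)/5 ≈ -573.27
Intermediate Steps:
L = 6/5 (L = 24*(1/20) = 6/5 ≈ 1.2000)
y = sqrt(230)/5 (y = sqrt(6/5 + 8) = sqrt(46/5) = sqrt(230)/5 ≈ 3.0331)
y*(-189) = (sqrt(230)/5)*(-189) = -189*sqrt(230)/5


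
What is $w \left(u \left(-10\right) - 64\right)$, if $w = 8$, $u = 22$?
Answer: $-2272$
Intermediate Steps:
$w \left(u \left(-10\right) - 64\right) = 8 \left(22 \left(-10\right) - 64\right) = 8 \left(-220 - 64\right) = 8 \left(-284\right) = -2272$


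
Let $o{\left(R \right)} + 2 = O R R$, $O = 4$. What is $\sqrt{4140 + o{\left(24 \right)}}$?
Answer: $\sqrt{6442} \approx 80.262$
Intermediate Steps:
$o{\left(R \right)} = -2 + 4 R^{2}$ ($o{\left(R \right)} = -2 + 4 R R = -2 + 4 R^{2}$)
$\sqrt{4140 + o{\left(24 \right)}} = \sqrt{4140 - \left(2 - 4 \cdot 24^{2}\right)} = \sqrt{4140 + \left(-2 + 4 \cdot 576\right)} = \sqrt{4140 + \left(-2 + 2304\right)} = \sqrt{4140 + 2302} = \sqrt{6442}$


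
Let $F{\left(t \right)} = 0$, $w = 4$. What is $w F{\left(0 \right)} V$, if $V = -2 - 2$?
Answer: $0$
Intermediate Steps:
$V = -4$
$w F{\left(0 \right)} V = 4 \cdot 0 \left(-4\right) = 0 \left(-4\right) = 0$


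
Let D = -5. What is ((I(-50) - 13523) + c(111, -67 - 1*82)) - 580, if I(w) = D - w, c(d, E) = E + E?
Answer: -14356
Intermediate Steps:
c(d, E) = 2*E
I(w) = -5 - w
((I(-50) - 13523) + c(111, -67 - 1*82)) - 580 = (((-5 - 1*(-50)) - 13523) + 2*(-67 - 1*82)) - 580 = (((-5 + 50) - 13523) + 2*(-67 - 82)) - 580 = ((45 - 13523) + 2*(-149)) - 580 = (-13478 - 298) - 580 = -13776 - 580 = -14356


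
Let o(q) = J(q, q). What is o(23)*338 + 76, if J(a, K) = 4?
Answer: 1428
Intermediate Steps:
o(q) = 4
o(23)*338 + 76 = 4*338 + 76 = 1352 + 76 = 1428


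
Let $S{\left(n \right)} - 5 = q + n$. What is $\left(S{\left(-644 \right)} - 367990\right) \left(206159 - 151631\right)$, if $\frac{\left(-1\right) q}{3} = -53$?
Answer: $-20091932160$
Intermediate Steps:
$q = 159$ ($q = \left(-3\right) \left(-53\right) = 159$)
$S{\left(n \right)} = 164 + n$ ($S{\left(n \right)} = 5 + \left(159 + n\right) = 164 + n$)
$\left(S{\left(-644 \right)} - 367990\right) \left(206159 - 151631\right) = \left(\left(164 - 644\right) - 367990\right) \left(206159 - 151631\right) = \left(-480 - 367990\right) 54528 = \left(-368470\right) 54528 = -20091932160$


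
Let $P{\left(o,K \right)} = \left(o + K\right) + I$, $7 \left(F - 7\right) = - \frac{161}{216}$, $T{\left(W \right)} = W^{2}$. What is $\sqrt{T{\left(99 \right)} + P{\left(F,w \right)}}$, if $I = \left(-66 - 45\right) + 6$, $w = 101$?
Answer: $\frac{\sqrt{12705846}}{36} \approx 99.015$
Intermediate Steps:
$I = -105$ ($I = -111 + 6 = -105$)
$F = \frac{1489}{216}$ ($F = 7 + \frac{\left(-161\right) \frac{1}{216}}{7} = 7 + \frac{1}{7} \left(- \frac{161}{216}\right) = 7 - \frac{23}{216} = \frac{1489}{216} \approx 6.8935$)
$P{\left(o,K \right)} = -105 + K + o$ ($P{\left(o,K \right)} = \left(o + K\right) - 105 = \left(K + o\right) - 105 = -105 + K + o$)
$\sqrt{T{\left(99 \right)} + P{\left(F,w \right)}} = \sqrt{99^{2} + \left(-105 + 101 + \frac{1489}{216}\right)} = \sqrt{9801 + \frac{625}{216}} = \sqrt{\frac{2117641}{216}} = \frac{\sqrt{12705846}}{36}$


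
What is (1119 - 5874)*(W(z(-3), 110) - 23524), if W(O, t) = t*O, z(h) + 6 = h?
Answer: 116564070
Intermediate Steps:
z(h) = -6 + h
W(O, t) = O*t
(1119 - 5874)*(W(z(-3), 110) - 23524) = (1119 - 5874)*((-6 - 3)*110 - 23524) = -4755*(-9*110 - 23524) = -4755*(-990 - 23524) = -4755*(-24514) = 116564070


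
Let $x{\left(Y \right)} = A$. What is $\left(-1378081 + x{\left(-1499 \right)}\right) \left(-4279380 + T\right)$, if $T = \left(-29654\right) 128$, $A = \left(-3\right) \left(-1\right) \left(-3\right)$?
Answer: $11128203534280$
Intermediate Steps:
$A = -9$ ($A = 3 \left(-3\right) = -9$)
$x{\left(Y \right)} = -9$
$T = -3795712$
$\left(-1378081 + x{\left(-1499 \right)}\right) \left(-4279380 + T\right) = \left(-1378081 - 9\right) \left(-4279380 - 3795712\right) = \left(-1378090\right) \left(-8075092\right) = 11128203534280$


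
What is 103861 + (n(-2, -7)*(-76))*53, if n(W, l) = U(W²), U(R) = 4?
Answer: 87749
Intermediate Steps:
n(W, l) = 4
103861 + (n(-2, -7)*(-76))*53 = 103861 + (4*(-76))*53 = 103861 - 304*53 = 103861 - 16112 = 87749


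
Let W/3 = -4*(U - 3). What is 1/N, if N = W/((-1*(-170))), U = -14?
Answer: ⅚ ≈ 0.83333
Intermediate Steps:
W = 204 (W = 3*(-4*(-14 - 3)) = 3*(-4*(-17)) = 3*68 = 204)
N = 6/5 (N = 204/((-1*(-170))) = 204/170 = 204*(1/170) = 6/5 ≈ 1.2000)
1/N = 1/(6/5) = ⅚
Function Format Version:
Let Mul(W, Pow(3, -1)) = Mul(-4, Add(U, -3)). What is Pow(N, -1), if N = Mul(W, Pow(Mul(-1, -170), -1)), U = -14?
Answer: Rational(5, 6) ≈ 0.83333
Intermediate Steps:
W = 204 (W = Mul(3, Mul(-4, Add(-14, -3))) = Mul(3, Mul(-4, -17)) = Mul(3, 68) = 204)
N = Rational(6, 5) (N = Mul(204, Pow(Mul(-1, -170), -1)) = Mul(204, Pow(170, -1)) = Mul(204, Rational(1, 170)) = Rational(6, 5) ≈ 1.2000)
Pow(N, -1) = Pow(Rational(6, 5), -1) = Rational(5, 6)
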